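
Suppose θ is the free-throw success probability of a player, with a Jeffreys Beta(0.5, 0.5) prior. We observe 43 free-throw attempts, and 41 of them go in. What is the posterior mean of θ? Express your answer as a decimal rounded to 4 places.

The binomial likelihood is conjugate to the Beta prior: with 41 successes and 2 failures, the posterior is Beta(0.5+41, 0.5+2) = Beta(41.5, 2.5).
E[θ | data] = 41.5/(41.5+2.5) = 0.9432.

Posterior mean ≈ 0.9432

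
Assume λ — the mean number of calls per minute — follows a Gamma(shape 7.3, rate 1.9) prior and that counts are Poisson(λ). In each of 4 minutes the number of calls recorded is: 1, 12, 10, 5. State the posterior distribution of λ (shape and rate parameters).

The Poisson likelihood adds the total count to the shape and the number of exposure periods to the rate. Here ∑xᵢ = 28 and n = 4, so shape 7.3→35.3 and rate 1.9→5.9.

Posterior: Gamma(shape=35.3, rate=5.9)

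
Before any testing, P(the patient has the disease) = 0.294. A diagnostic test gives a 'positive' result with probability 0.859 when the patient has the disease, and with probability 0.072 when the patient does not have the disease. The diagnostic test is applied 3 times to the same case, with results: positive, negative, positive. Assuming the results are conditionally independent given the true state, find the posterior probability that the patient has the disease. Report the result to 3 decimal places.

Let H be the event that the patient has the disease; start with P(H) = 0.294. P('positive'|H) = 0.859, P('positive'|¬H) = 0.072.
Update on result 1 ('positive'): P(H) ← 0.859·0.2940 / (0.859·0.2940 + 0.072·0.7060) = 0.25255/0.30338 = 0.8324.
Update on result 2 ('negative'): P(H) ← 0.141·0.8324 / (0.141·0.8324 + 0.928·0.1676) = 0.11737/0.27286 = 0.4302.
Update on result 3 ('positive'): P(H) ← 0.859·0.4302 / (0.859·0.4302 + 0.072·0.5698) = 0.36951/0.41053 = 0.9001.

Posterior P(H) ≈ 0.900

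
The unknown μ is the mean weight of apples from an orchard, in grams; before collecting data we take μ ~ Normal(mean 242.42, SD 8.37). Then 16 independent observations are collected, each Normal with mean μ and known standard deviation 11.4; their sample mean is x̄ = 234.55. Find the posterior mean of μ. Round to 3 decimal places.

Posterior mean ≈ 235.368

Prior precision 1/τ₀² = 1/8.37² = 0.0142741; data precision n/σ² = 16/11.4² = 0.123115.
Posterior precision = 0.0142741 + 0.123115 = 0.137389.
Posterior mean = (0.0142741·242.42 + 0.123115·234.55) / 0.137389 = 235.368.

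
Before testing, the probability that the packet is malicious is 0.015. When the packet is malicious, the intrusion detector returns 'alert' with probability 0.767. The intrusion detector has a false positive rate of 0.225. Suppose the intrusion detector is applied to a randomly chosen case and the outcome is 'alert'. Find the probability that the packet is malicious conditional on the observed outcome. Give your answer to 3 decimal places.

Write H for 'the packet is malicious'. Prior odds H:¬H = 0.015/0.985 = 0.015228. For the 'alert' outcome, the likelihood ratio is 0.767/0.225 = 3.4089.
Posterior odds = 0.015228 × 3.4089 = 0.051912, so P(H|E) = 0.051912/(1+0.051912) = 0.049.

P(H | E) ≈ 0.049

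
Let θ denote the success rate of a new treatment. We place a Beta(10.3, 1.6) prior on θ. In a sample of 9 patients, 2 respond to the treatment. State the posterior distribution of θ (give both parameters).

Observing 2 successes and 7 failures updates Beta(10.3, 1.6) by adding the success and failure counts to the two shape parameters: α = 10.3+2 = 12.3, β = 1.6+7 = 8.6.

Posterior: Beta(12.3, 8.6)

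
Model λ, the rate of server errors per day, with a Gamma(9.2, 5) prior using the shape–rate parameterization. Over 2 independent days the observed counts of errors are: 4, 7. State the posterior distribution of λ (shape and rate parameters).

The Poisson likelihood adds the total count to the shape and the number of exposure periods to the rate. Here ∑xᵢ = 11 and n = 2, so shape 9.2→20.2 and rate 5→7.

Posterior: Gamma(shape=20.2, rate=7)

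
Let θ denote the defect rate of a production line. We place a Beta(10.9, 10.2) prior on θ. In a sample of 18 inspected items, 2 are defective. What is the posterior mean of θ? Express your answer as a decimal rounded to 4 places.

Posterior mean ≈ 0.3299

Observing 2 successes and 16 failures updates Beta(10.9, 10.2) by adding the success and failure counts to the two shape parameters: α = 10.9+2 = 12.9, β = 10.2+16 = 26.2.
Posterior mean = α/(α+β) = 12.9/39.1 = 0.3299.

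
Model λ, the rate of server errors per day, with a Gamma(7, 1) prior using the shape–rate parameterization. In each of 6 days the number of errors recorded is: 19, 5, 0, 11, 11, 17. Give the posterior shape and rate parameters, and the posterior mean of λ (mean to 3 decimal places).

Posterior: Gamma(shape=70, rate=7); mean ≈ 10.000

Total count ∑xᵢ = 63 over n = 6 days.
Gamma is conjugate to the Poisson likelihood: posterior is Gamma(shape = 7+63 = 70, rate = 1+6 = 7).
E[λ | data] = 70/7 = 10.000.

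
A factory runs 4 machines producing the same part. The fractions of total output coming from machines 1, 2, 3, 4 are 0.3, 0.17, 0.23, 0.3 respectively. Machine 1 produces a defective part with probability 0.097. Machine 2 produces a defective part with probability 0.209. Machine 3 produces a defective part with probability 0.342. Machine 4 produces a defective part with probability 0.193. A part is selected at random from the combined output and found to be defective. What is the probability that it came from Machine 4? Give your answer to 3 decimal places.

Posterior probability ≈ 0.288

Tabulate prior·likelihood by source: [1] prior 0.3, lik 0.097, product 0.02910; [2] prior 0.17, lik 0.209, product 0.03553; [3] prior 0.23, lik 0.342, product 0.07866; [4] prior 0.3, lik 0.193, product 0.05790.
Normalizing constant = 0.20119; the posterior for Machine 4 is its product over the sum, 0.05790/0.20119 = 0.288.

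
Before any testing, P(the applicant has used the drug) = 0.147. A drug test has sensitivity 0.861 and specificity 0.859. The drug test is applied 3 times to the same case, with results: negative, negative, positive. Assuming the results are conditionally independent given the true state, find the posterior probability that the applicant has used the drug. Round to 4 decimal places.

Posterior P(H) ≈ 0.0268

Let H be the event that the applicant has used the drug; start with P(H) = 0.147. P('positive'|H) = 0.861, P('positive'|¬H) = 0.141.
Update on result 1 ('negative'): P(H) ← 0.139·0.1470 / (0.139·0.1470 + 0.859·0.8530) = 0.020433/0.75316 = 0.0271.
Update on result 2 ('negative'): P(H) ← 0.139·0.0271 / (0.139·0.0271 + 0.859·0.9729) = 0.0037710/0.83947 = 0.0045.
Update on result 3 ('positive'): P(H) ← 0.861·0.0045 / (0.861·0.0045 + 0.141·0.9955) = 0.0038678/0.14423 = 0.0268.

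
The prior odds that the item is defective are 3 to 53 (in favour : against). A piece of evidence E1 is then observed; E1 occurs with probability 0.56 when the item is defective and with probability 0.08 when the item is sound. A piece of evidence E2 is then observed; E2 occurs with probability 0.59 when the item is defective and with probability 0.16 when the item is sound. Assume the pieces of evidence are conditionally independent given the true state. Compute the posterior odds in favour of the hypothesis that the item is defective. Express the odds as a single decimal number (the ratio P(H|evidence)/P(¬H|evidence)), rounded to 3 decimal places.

Posterior odds ≈ 1.461

Prior odds = 3/53 = 0.056604.
Likelihood ratio for E1 = 0.56/0.08 = 7.0000.
Likelihood ratio for E2 = 0.59/0.16 = 3.6875.
Posterior odds = prior odds × LR₁ × LR₂ = 1.4611.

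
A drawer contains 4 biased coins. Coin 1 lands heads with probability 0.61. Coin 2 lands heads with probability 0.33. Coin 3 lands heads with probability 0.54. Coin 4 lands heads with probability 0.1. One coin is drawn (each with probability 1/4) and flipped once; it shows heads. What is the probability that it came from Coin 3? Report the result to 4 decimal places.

Posterior probability ≈ 0.3418

Tabulate prior·likelihood by source: [1] prior 0.25, lik 0.61, product 0.1525; [2] prior 0.25, lik 0.33, product 0.08250; [3] prior 0.25, lik 0.54, product 0.1350; [4] prior 0.25, lik 0.1, product 0.02500.
Normalizing constant = 0.39500; the posterior for Coin 3 is its product over the sum, 0.1350/0.39500 = 0.3418.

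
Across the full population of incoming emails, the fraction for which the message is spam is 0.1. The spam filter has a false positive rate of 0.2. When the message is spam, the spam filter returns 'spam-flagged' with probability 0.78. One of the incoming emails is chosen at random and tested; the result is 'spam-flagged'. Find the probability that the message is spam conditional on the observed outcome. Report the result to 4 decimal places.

P(H | E) ≈ 0.3023

Let H be the event that the message is spam. P(H) = 0.1, so P(¬H) = 0.9. With E the 'spam-flagged' result, P(E|H) = 0.78 and P(E|¬H) = 0.2.
P(E) = 0.78·0.1 + 0.2·0.9 = 0.078000 + 0.18000 = 0.25800.
By Bayes' theorem, P(H|E) = 0.078000 / 0.25800 = 0.3023.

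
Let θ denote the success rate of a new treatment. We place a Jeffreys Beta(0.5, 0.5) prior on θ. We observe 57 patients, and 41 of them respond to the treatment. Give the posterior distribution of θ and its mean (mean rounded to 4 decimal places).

Observing 41 successes and 16 failures updates Beta(0.5, 0.5) by adding the success and failure counts to the two shape parameters: α = 0.5+41 = 41.5, β = 0.5+16 = 16.5.
Posterior mean = α/(α+β) = 41.5/58 = 0.7155.

Posterior: Beta(41.5, 16.5); mean ≈ 0.7155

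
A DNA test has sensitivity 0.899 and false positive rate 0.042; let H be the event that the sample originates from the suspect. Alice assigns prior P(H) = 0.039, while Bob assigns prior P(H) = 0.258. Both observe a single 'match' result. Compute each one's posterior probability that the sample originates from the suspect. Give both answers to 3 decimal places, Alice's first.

P('+'|H) = 0.899, P('+'|¬H) = 0.042.
Alice: numerator 0.899·0.039 = 0.035061; evidence = 0.035061+0.042·0.961 = 0.075423; posterior = 0.465.
Bob: numerator 0.899·0.258 = 0.23194; evidence = 0.23194+0.042·0.742 = 0.26311; posterior = 0.882.

Alice: 0.465; Bob: 0.882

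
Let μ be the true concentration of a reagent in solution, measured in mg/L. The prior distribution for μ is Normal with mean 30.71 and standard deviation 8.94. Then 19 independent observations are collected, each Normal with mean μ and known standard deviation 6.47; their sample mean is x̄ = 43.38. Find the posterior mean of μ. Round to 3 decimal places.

Prior precision 1/τ₀² = 1/8.94² = 0.0125119; data precision n/σ² = 19/6.47² = 0.453884.
Posterior precision = 0.0125119 + 0.453884 = 0.466396.
Posterior mean = (0.0125119·30.71 + 0.453884·43.38) / 0.466396 = 43.040.

Posterior mean ≈ 43.040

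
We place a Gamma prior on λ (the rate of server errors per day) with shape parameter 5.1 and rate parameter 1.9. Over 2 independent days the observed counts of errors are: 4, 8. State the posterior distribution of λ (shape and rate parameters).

Posterior: Gamma(shape=17.1, rate=3.9)

The Poisson likelihood adds the total count to the shape and the number of exposure periods to the rate. Here ∑xᵢ = 12 and n = 2, so shape 5.1→17.1 and rate 1.9→3.9.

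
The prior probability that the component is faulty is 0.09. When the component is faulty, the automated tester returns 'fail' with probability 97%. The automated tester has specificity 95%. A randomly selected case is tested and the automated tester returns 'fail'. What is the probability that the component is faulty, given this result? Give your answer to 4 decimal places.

Write H for 'the component is faulty'. Prior odds H:¬H = 0.09/0.91 = 0.098901. For the 'fail' outcome, the likelihood ratio is 0.97/0.05 = 19.400.
Posterior odds = 0.098901 × 19.400 = 1.9187, so P(H|E) = 1.9187/(1+1.9187) = 0.6574.

P(H | E) ≈ 0.6574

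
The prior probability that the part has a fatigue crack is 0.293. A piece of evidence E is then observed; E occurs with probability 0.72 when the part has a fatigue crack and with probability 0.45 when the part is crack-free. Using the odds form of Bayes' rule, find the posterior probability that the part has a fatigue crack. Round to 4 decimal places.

Posterior probability ≈ 0.3987

Prior odds = 0.293/(1−0.293) = 0.41443.
Likelihood ratio for E = 0.72/0.45 = 1.6000.
Posterior odds = prior odds × LR = 0.66308.
Posterior probability = odds/(1+odds) = 0.66308/1.6631 = 0.3987.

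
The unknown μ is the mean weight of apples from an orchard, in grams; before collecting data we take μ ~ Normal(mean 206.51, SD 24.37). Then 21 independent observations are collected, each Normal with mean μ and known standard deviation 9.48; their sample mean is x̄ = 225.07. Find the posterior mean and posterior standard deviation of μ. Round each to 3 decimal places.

Prior precision 1/τ₀² = 1/24.37² = 0.00168379; data precision n/σ² = 21/9.48² = 0.233670.
Posterior precision = 0.00168379 + 0.233670 = 0.235354, giving posterior SD = 1/√0.235354 = 2.061.
Posterior mean = (0.00168379·206.51 + 0.233670·225.07) / 0.235354 = 224.937.

Posterior mean ≈ 224.937; posterior SD ≈ 2.061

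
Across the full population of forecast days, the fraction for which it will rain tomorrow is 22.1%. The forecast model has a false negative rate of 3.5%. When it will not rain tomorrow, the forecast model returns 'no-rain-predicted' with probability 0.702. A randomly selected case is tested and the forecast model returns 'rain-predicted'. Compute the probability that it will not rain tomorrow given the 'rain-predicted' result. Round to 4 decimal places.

Let H be the event that it will rain tomorrow. P(H) = 0.221, so P(¬H) = 0.779. With E the 'rain-predicted' result, P(E|H) = 0.965 and P(E|¬H) = 0.298.
P(E) = 0.965·0.221 + 0.298·0.779 = 0.21326 + 0.23214 = 0.44541.
By Bayes' theorem, P(H|E) = 0.21326 / 0.44541 = 0.4788. Hence P(¬H|E) = 1 − 0.4788 = 0.5212.

P(¬H | E) ≈ 0.5212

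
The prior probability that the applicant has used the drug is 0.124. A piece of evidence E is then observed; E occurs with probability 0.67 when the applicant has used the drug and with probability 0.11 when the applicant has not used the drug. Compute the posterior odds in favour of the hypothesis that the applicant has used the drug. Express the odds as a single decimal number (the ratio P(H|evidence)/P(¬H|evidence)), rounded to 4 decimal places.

Posterior odds ≈ 0.8622

Prior odds = 0.124/(1−0.124) = 0.14155. In log-odds, ln(0.14155) = -1.9551.
Add log likelihood ratio: ln(6.0909) = 1.8068.
Posterior log-odds = -0.14829, so posterior odds = exp(-0.14829) = 0.86218.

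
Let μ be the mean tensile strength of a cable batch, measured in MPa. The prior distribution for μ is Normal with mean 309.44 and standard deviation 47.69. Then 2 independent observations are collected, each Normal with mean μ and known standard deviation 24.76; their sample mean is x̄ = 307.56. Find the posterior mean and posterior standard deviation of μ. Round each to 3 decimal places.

Posterior mean ≈ 307.783; posterior SD ≈ 16.435

Prior precision 1/τ₀² = 1/47.69² = 0.00043969; data precision n/σ² = 2/24.76² = 0.00326234.
Posterior precision = 0.00043969 + 0.00326234 = 0.00370202, giving posterior SD = 1/√0.00370202 = 16.435.
Posterior mean = (0.00043969·309.44 + 0.00326234·307.56) / 0.00370202 = 307.783.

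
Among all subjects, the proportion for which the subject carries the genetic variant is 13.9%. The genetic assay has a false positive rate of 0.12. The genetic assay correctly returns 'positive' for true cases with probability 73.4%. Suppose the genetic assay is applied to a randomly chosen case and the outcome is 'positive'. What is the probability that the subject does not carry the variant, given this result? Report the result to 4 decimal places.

P(¬H | E) ≈ 0.5032

Let H be the event that the subject carries the genetic variant. P(H) = 0.139, so P(¬H) = 0.861. With E the 'positive' result, P(E|H) = 0.734 and P(E|¬H) = 0.12.
P(E) = 0.734·0.139 + 0.12·0.861 = 0.10203 + 0.10332 = 0.20535.
By Bayes' theorem, P(H|E) = 0.10203 / 0.20535 = 0.4968. Hence P(¬H|E) = 1 − 0.4968 = 0.5032.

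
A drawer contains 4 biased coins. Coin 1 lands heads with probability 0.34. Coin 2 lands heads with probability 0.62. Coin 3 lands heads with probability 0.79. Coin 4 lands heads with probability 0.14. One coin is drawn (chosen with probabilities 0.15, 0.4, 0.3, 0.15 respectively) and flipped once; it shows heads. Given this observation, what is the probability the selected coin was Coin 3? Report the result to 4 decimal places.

Posterior probability ≈ 0.4255

Tabulate prior·likelihood by source: [1] prior 0.15, lik 0.34, product 0.05100; [2] prior 0.4, lik 0.62, product 0.2480; [3] prior 0.3, lik 0.79, product 0.2370; [4] prior 0.15, lik 0.14, product 0.02100.
Normalizing constant = 0.55700; the posterior for Coin 3 is its product over the sum, 0.2370/0.55700 = 0.4255.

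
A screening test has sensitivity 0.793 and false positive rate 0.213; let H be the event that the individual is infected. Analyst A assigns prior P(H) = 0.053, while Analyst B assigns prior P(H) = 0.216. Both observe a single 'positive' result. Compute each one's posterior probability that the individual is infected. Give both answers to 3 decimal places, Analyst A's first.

The likelihood ratio for a 'positive' result is 0.793/0.213 = 3.7230.
Analyst A: prior odds 0.053/0.947 = 0.055966; posterior odds 0.20836; posterior probability 0.172.
Analyst B: prior odds 0.216/0.784 = 0.27551; posterior odds 1.0257; posterior probability 0.506.

Analyst A: 0.172; Analyst B: 0.506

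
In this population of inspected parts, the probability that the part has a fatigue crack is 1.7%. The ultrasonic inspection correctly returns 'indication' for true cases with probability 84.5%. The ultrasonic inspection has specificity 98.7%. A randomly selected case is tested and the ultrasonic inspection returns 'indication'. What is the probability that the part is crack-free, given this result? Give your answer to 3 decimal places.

P(¬H | E) ≈ 0.471

Write H for 'the part has a fatigue crack'. Prior odds H:¬H = 0.017/0.983 = 0.017294. For the 'indication' outcome, the likelihood ratio is 0.845/0.013 = 65.000.
Posterior odds = 0.017294 × 65.000 = 1.1241, so P(H|E) = 1.1241/(1+1.1241) = 0.529. Then P(¬H|E) = 1 − 0.529 = 0.471.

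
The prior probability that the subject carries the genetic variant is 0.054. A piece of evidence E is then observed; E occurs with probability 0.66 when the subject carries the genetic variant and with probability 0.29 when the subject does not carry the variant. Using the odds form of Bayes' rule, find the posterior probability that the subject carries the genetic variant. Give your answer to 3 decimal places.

Posterior probability ≈ 0.115

Prior odds = 0.054/(1−0.054) = 0.057082. In log-odds, ln(0.057082) = -2.8633.
Add log likelihood ratio: ln(2.2759) = 0.82236.
Posterior log-odds = -2.0409, so posterior odds = exp(-2.0409) = 0.12991. Converting, P(H|E) = 0.12991/1.1299 = 0.115.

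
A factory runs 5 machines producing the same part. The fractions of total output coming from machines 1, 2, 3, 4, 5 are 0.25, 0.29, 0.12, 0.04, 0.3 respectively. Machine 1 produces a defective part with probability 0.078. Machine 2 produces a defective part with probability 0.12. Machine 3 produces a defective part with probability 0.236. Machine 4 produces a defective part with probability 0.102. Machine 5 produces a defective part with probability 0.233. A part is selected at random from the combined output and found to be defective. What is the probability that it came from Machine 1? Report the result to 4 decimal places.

P(defective|M1) = 0.078; P(defective|M2) = 0.12; P(defective|M3) = 0.236; P(defective|M4) = 0.102; P(defective|M5) = 0.233.
Prior × likelihood for each source: 0.25·0.078=0.01950, 0.29·0.12=0.03480, 0.12·0.236=0.02832, 0.04·0.102=0.004080, 0.3·0.233=0.06990. Summing gives P(defective) = 0.15660.
P(Machine 1 | defective) = 0.01950 / 0.15660 = 0.1245.

Posterior probability ≈ 0.1245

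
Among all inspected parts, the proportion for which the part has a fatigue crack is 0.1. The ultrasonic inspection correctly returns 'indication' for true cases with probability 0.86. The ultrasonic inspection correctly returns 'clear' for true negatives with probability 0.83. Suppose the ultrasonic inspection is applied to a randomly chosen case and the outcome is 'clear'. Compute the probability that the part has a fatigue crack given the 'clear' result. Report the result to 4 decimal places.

P(H | E) ≈ 0.0184

Let H be the event that the part has a fatigue crack. P(H) = 0.1, so P(¬H) = 0.9. With E the 'clear' result, P(E|H) = 0.14 and P(E|¬H) = 0.83.
P(E) = 0.14·0.1 + 0.83·0.9 = 0.014000 + 0.74700 = 0.76100.
By Bayes' theorem, P(H|E) = 0.014000 / 0.76100 = 0.0184.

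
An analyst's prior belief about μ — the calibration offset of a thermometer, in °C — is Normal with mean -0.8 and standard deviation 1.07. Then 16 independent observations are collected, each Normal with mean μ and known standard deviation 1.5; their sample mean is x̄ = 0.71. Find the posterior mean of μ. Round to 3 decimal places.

With known σ, the Normal prior is conjugate. Weight on the data is w = (n/σ²)/(n/σ² + 1/τ₀²) = 7.11111/(7.11111+0.873439) = 0.89061.
Posterior mean = w·x̄ + (1−w)·μ₀ = 0.89061·0.71 + 0.10939·-0.8 = 0.545.

Posterior mean ≈ 0.545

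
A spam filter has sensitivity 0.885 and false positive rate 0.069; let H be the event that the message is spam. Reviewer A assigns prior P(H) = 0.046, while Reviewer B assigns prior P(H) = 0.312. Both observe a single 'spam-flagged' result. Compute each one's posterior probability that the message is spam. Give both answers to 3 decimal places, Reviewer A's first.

Reviewer A: 0.382; Reviewer B: 0.853

P('+'|H) = 0.885, P('+'|¬H) = 0.069.
Reviewer A: numerator 0.885·0.046 = 0.040710; evidence = 0.040710+0.069·0.954 = 0.10654; posterior = 0.382.
Reviewer B: numerator 0.885·0.312 = 0.27612; evidence = 0.27612+0.069·0.688 = 0.32359; posterior = 0.853.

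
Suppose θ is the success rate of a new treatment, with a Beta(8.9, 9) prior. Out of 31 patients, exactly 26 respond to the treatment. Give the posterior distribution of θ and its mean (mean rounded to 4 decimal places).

The binomial likelihood is conjugate to the Beta prior: with 26 successes and 5 failures, the posterior is Beta(8.9+26, 9+5) = Beta(34.9, 14).
Posterior mean = α/(α+β) = 34.9/48.9 = 0.7137.

Posterior: Beta(34.9, 14); mean ≈ 0.7137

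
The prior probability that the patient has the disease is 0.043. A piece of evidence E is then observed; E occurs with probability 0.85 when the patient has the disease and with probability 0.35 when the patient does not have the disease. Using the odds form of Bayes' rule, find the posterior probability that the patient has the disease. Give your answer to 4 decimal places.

Prior odds = 0.043/(1−0.043) = 0.044932.
Likelihood ratio for E = 0.85/0.35 = 2.4286.
Posterior odds = prior odds × LR = 0.10912.
Posterior probability = odds/(1+odds) = 0.10912/1.1091 = 0.0984.

Posterior probability ≈ 0.0984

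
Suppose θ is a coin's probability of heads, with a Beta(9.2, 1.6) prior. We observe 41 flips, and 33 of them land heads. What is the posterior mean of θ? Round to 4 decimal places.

Posterior mean ≈ 0.8147

The binomial likelihood is conjugate to the Beta prior: with 33 successes and 8 failures, the posterior is Beta(9.2+33, 1.6+8) = Beta(42.2, 9.6).
E[θ | data] = 42.2/(42.2+9.6) = 0.8147.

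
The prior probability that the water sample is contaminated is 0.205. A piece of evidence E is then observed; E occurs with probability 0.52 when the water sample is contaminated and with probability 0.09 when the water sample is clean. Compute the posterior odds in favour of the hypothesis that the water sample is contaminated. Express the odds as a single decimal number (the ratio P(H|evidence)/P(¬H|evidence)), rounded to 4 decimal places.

Prior odds = 0.205/(1−0.205) = 0.25786.
Likelihood ratio for E = 0.52/0.09 = 5.7778.
Posterior odds = prior odds × LR = 1.4899.

Posterior odds ≈ 1.4899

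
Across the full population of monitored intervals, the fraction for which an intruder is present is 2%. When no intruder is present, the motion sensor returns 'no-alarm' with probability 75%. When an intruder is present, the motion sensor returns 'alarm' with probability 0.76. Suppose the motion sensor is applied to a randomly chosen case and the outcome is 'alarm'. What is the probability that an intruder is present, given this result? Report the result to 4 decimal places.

P(H | E) ≈ 0.0584

Write H for 'an intruder is present'. Prior odds H:¬H = 0.02/0.98 = 0.020408. For the 'alarm' outcome, the likelihood ratio is 0.76/0.25 = 3.0400.
Posterior odds = 0.020408 × 3.0400 = 0.062041, so P(H|E) = 0.062041/(1+0.062041) = 0.0584.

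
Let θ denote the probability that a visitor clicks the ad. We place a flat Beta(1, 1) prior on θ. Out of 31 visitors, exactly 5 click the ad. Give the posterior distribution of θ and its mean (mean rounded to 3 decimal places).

Posterior: Beta(6, 27); mean ≈ 0.182

Observing 5 successes and 26 failures updates Beta(1, 1) by adding the success and failure counts to the two shape parameters: α = 1+5 = 6, β = 1+26 = 27.
Posterior mean = α/(α+β) = 6/33 = 0.182.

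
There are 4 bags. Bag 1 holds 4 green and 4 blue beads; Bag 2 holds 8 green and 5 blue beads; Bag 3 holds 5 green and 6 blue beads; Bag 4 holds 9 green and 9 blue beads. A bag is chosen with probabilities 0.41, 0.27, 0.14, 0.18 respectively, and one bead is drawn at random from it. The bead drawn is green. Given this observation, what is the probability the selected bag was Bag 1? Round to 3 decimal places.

Posterior probability ≈ 0.391

P(green|Bag 1) = 0.5; P(green|Bag 2) = 0.6154; P(green|Bag 3) = 0.4545; P(green|Bag 4) = 0.5.
Prior × likelihood for each source: 0.41·0.5=0.2050, 0.27·0.6154=0.1662, 0.14·0.4545=0.06364, 0.18·0.5=0.09000. Summing gives P(green) = 0.52479.
P(Bag 1 | green) = 0.2050 / 0.52479 = 0.391.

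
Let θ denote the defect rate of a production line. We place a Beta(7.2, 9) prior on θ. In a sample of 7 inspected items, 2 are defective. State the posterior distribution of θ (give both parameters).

Posterior: Beta(9.2, 14)

The binomial likelihood is conjugate to the Beta prior: with 2 successes and 5 failures, the posterior is Beta(7.2+2, 9+5) = Beta(9.2, 14).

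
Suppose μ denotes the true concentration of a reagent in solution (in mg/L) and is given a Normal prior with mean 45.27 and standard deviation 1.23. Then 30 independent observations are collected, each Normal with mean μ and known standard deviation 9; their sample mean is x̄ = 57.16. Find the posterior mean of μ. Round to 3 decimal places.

Prior precision 1/τ₀² = 1/1.23² = 0.660982; data precision n/σ² = 30/9² = 0.370370.
Posterior precision = 0.660982 + 0.370370 = 1.03135.
Posterior mean = (0.660982·45.27 + 0.370370·57.16) / 1.03135 = 49.540.

Posterior mean ≈ 49.540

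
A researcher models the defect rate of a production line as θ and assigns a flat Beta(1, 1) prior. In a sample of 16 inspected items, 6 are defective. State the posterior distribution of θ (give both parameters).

Observing 6 successes and 10 failures updates Beta(1, 1) by adding the success and failure counts to the two shape parameters: α = 1+6 = 7, β = 1+10 = 11.

Posterior: Beta(7, 11)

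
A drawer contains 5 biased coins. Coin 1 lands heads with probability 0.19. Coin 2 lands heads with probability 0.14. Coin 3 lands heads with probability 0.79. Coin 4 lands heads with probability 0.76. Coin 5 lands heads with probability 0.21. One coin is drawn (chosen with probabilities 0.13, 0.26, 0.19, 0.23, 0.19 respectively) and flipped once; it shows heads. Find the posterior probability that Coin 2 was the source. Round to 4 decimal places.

P(heads|C1) = 0.19; P(heads|C2) = 0.14; P(heads|C3) = 0.79; P(heads|C4) = 0.76; P(heads|C5) = 0.21.
Prior × likelihood for each source: 0.13·0.19=0.02470, 0.26·0.14=0.03640, 0.19·0.79=0.1501, 0.23·0.76=0.1748, 0.19·0.21=0.03990. Summing gives P(heads) = 0.42590.
P(Coin 2 | heads) = 0.03640 / 0.42590 = 0.0855.

Posterior probability ≈ 0.0855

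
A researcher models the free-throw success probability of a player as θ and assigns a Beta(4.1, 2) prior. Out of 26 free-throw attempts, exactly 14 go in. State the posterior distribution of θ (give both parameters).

The binomial likelihood is conjugate to the Beta prior: with 14 successes and 12 failures, the posterior is Beta(4.1+14, 2+12) = Beta(18.1, 14).

Posterior: Beta(18.1, 14)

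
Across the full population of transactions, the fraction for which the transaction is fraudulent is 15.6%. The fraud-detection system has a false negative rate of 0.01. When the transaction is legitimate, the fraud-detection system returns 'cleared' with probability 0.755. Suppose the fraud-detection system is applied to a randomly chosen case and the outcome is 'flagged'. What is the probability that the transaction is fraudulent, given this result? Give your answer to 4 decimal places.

Let H be the event that the transaction is fraudulent. P(H) = 0.156, so P(¬H) = 0.844. With E the 'flagged' result, P(E|H) = 0.99 and P(E|¬H) = 0.245.
P(E) = 0.99·0.156 + 0.245·0.844 = 0.15444 + 0.20678 = 0.36122.
By Bayes' theorem, P(H|E) = 0.15444 / 0.36122 = 0.4276.

P(H | E) ≈ 0.4276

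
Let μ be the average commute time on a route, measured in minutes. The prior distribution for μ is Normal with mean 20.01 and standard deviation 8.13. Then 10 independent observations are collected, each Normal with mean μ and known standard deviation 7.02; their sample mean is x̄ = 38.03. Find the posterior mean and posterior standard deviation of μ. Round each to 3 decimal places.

Posterior mean ≈ 36.780; posterior SD ≈ 2.142

Prior precision 1/τ₀² = 1/8.13² = 0.0151293; data precision n/σ² = 10/7.02² = 0.202920.
Posterior precision = 0.0151293 + 0.202920 = 0.218050, giving posterior SD = 1/√0.218050 = 2.142.
Posterior mean = (0.0151293·20.01 + 0.202920·38.03) / 0.218050 = 36.780.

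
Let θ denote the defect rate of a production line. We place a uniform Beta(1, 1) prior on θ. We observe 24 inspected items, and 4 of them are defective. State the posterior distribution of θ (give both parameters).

Posterior: Beta(5, 21)

Observing 4 successes and 20 failures updates Beta(1, 1) by adding the success and failure counts to the two shape parameters: α = 1+4 = 5, β = 1+20 = 21.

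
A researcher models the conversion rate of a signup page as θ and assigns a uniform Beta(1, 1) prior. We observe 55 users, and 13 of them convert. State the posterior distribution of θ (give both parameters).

Posterior: Beta(14, 43)

Observing 13 successes and 42 failures updates Beta(1, 1) by adding the success and failure counts to the two shape parameters: α = 1+13 = 14, β = 1+42 = 43.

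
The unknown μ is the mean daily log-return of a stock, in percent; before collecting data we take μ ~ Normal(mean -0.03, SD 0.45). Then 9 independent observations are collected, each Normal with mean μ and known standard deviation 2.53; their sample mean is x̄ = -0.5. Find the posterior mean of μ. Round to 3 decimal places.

Prior precision 1/τ₀² = 1/0.45² = 4.93827; data precision n/σ² = 9/2.53² = 1.40605.
Posterior precision = 4.93827 + 1.40605 = 6.34432.
Posterior mean = (4.93827·-0.03 + 1.40605·-0.5) / 6.34432 = -0.134.

Posterior mean ≈ -0.134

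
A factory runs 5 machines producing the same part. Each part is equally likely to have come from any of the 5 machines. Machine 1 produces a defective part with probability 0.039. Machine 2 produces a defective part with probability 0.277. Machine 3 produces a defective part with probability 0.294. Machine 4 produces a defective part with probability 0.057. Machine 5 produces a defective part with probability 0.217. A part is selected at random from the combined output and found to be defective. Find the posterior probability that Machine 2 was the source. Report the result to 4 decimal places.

Posterior probability ≈ 0.3133

Tabulate prior·likelihood by source: [1] prior 0.2, lik 0.039, product 0.007800; [2] prior 0.2, lik 0.277, product 0.05540; [3] prior 0.2, lik 0.294, product 0.05880; [4] prior 0.2, lik 0.057, product 0.01140; [5] prior 0.2, lik 0.217, product 0.04340.
Normalizing constant = 0.17680; the posterior for Machine 2 is its product over the sum, 0.05540/0.17680 = 0.3133.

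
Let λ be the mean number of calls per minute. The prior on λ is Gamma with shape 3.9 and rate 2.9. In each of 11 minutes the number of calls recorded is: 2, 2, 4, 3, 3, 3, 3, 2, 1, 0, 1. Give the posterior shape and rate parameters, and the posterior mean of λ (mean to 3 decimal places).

The Poisson likelihood adds the total count to the shape and the number of exposure periods to the rate. Here ∑xᵢ = 24 and n = 11, so shape 3.9→27.9 and rate 2.9→13.9.
Posterior mean = shape/rate = 27.9/13.9 = 2.007.

Posterior: Gamma(shape=27.9, rate=13.9); mean ≈ 2.007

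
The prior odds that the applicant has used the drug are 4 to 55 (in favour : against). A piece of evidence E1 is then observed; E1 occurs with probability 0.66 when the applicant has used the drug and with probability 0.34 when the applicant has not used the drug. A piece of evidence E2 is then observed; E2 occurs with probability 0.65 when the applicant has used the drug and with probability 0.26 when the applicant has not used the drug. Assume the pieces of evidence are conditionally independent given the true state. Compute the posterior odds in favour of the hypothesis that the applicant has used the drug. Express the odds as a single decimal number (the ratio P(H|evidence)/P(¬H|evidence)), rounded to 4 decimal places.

Posterior odds ≈ 0.3529

Prior odds = 4/55 = 0.072727. In log-odds, ln(0.072727) = -2.6210.
Add log likelihood ratios: ln(1.9412) + ln(2.5000) = 1.5796.
Posterior log-odds = -1.0415, so posterior odds = exp(-1.0415) = 0.35294.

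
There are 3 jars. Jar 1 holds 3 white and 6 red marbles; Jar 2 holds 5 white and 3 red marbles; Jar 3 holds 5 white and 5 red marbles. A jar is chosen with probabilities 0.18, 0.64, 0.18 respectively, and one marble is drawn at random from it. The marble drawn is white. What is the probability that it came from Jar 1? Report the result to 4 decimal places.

Tabulate prior·likelihood by source: [1] prior 0.18, lik 0.3333, product 0.06000; [2] prior 0.64, lik 0.625, product 0.4000; [3] prior 0.18, lik 0.5, product 0.09000.
Normalizing constant = 0.55000; the posterior for Jar 1 is its product over the sum, 0.06000/0.55000 = 0.1091.

Posterior probability ≈ 0.1091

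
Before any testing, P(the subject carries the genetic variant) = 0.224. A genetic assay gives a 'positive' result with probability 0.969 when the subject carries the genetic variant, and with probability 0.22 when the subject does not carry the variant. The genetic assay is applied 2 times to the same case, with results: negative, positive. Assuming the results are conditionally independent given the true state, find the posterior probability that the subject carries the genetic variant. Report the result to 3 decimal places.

Posterior P(H) ≈ 0.048

With H the event that the subject carries the genetic variant, the joint likelihood of the observed sequence is P(data|H) = 0.031·0.969 = 0.030039 and P(data|¬H) = 0.78·0.22 = 0.17160.
Bayes: P(H|data) = 0.224·0.030039 / (0.224·0.030039 + 0.776·0.17160) = 0.0067287/0.13989 = 0.0481.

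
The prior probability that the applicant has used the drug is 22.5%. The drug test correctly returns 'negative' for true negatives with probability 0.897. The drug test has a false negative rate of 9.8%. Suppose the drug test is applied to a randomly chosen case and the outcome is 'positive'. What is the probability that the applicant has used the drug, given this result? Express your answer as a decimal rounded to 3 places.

Write H for 'the applicant has used the drug'. Prior odds H:¬H = 0.225/0.775 = 0.29032. For the 'positive' outcome, the likelihood ratio is 0.902/0.103 = 8.7573.
Posterior odds = 0.29032 × 8.7573 = 2.5424, so P(H|E) = 2.5424/(1+2.5424) = 0.718.

P(H | E) ≈ 0.718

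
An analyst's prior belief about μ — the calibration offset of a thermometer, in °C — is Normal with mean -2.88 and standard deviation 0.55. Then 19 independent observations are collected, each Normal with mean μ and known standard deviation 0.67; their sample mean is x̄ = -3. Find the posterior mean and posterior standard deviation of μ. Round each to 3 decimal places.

Prior precision 1/τ₀² = 1/0.55² = 3.30579; data precision n/σ² = 19/0.67² = 42.3257.
Posterior precision = 3.30579 + 42.3257 = 45.6315, giving posterior SD = 1/√45.6315 = 0.148.
Posterior mean = (3.30579·-2.88 + 42.3257·-3) / 45.6315 = -2.991.

Posterior mean ≈ -2.991; posterior SD ≈ 0.148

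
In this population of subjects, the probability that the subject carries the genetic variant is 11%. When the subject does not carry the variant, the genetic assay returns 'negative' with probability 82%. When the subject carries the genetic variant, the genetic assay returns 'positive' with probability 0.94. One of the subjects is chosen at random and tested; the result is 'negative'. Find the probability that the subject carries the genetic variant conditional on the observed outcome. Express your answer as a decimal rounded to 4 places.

Let H be the event that the subject carries the genetic variant. P(H) = 0.11, so P(¬H) = 0.89. With E the 'negative' result, P(E|H) = 0.06 and P(E|¬H) = 0.82.
P(E) = 0.06·0.11 + 0.82·0.89 = 0.0066000 + 0.72980 = 0.73640.
By Bayes' theorem, P(H|E) = 0.0066000 / 0.73640 = 0.0090.

P(H | E) ≈ 0.0090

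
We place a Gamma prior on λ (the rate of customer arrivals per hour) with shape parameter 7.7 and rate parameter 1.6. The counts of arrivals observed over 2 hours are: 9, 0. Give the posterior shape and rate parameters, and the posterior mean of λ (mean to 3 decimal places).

The Poisson likelihood adds the total count to the shape and the number of exposure periods to the rate. Here ∑xᵢ = 9 and n = 2, so shape 7.7→16.7 and rate 1.6→3.6.
Posterior mean = shape/rate = 16.7/3.6 = 4.639.

Posterior: Gamma(shape=16.7, rate=3.6); mean ≈ 4.639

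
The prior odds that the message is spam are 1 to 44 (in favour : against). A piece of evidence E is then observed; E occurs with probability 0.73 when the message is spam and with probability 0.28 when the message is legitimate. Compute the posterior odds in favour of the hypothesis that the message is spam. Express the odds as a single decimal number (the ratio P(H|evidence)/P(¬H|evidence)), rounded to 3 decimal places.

Prior odds = 1/44 = 0.022727.
Likelihood ratio for E = 0.73/0.28 = 2.6071.
Posterior odds = prior odds × LR = 0.059253.

Posterior odds ≈ 0.059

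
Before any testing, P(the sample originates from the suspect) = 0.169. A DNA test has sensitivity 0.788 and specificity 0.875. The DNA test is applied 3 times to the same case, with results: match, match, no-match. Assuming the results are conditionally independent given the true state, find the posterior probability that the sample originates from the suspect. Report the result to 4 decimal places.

Posterior P(H) ≈ 0.6620

With H the event that the sample originates from the suspect, the joint likelihood of the observed sequence is P(data|H) = 0.788·0.788·0.212 = 0.13164 and P(data|¬H) = 0.125·0.125·0.875 = 0.013672.
Bayes: P(H|data) = 0.169·0.13164 / (0.169·0.13164 + 0.831·0.013672) = 0.022247/0.033609 = 0.6620.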